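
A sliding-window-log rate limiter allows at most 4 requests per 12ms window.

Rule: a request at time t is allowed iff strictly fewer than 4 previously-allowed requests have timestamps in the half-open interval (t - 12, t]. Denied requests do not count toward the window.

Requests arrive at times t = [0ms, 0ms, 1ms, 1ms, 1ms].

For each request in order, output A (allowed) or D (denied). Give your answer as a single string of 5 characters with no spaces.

Tracking allowed requests in the window:
  req#1 t=0ms: ALLOW
  req#2 t=0ms: ALLOW
  req#3 t=1ms: ALLOW
  req#4 t=1ms: ALLOW
  req#5 t=1ms: DENY

Answer: AAAAD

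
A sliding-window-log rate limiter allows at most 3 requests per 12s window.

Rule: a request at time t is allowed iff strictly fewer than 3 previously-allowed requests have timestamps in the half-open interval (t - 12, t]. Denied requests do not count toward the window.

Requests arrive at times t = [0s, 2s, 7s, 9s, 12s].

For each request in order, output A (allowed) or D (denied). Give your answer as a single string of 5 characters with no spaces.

Tracking allowed requests in the window:
  req#1 t=0s: ALLOW
  req#2 t=2s: ALLOW
  req#3 t=7s: ALLOW
  req#4 t=9s: DENY
  req#5 t=12s: ALLOW

Answer: AAADA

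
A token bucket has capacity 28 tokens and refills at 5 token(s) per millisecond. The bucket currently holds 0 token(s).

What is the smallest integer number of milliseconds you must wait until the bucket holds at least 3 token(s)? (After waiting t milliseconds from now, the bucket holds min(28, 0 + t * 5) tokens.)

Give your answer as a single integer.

Need 0 + t * 5 >= 3, so t >= 3/5.
Smallest integer t = ceil(3/5) = 1.

Answer: 1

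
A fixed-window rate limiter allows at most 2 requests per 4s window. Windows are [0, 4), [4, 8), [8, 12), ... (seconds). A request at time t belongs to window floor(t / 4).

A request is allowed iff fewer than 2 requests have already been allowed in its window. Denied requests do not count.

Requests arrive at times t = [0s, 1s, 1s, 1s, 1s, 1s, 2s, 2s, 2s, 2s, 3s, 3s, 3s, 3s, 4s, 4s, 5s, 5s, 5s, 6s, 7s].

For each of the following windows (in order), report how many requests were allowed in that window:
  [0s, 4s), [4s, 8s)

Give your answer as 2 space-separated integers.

Answer: 2 2

Derivation:
Processing requests:
  req#1 t=0s (window 0): ALLOW
  req#2 t=1s (window 0): ALLOW
  req#3 t=1s (window 0): DENY
  req#4 t=1s (window 0): DENY
  req#5 t=1s (window 0): DENY
  req#6 t=1s (window 0): DENY
  req#7 t=2s (window 0): DENY
  req#8 t=2s (window 0): DENY
  req#9 t=2s (window 0): DENY
  req#10 t=2s (window 0): DENY
  req#11 t=3s (window 0): DENY
  req#12 t=3s (window 0): DENY
  req#13 t=3s (window 0): DENY
  req#14 t=3s (window 0): DENY
  req#15 t=4s (window 1): ALLOW
  req#16 t=4s (window 1): ALLOW
  req#17 t=5s (window 1): DENY
  req#18 t=5s (window 1): DENY
  req#19 t=5s (window 1): DENY
  req#20 t=6s (window 1): DENY
  req#21 t=7s (window 1): DENY

Allowed counts by window: 2 2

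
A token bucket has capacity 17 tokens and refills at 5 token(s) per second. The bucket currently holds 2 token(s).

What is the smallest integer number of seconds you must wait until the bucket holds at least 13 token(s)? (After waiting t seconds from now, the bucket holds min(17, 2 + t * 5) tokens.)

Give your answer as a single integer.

Need 2 + t * 5 >= 13, so t >= 11/5.
Smallest integer t = ceil(11/5) = 3.

Answer: 3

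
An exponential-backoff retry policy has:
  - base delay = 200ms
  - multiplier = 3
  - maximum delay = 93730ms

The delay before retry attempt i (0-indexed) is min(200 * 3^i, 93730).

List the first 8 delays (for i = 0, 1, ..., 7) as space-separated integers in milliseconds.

Answer: 200 600 1800 5400 16200 48600 93730 93730

Derivation:
Computing each delay:
  i=0: min(200*3^0, 93730) = 200
  i=1: min(200*3^1, 93730) = 600
  i=2: min(200*3^2, 93730) = 1800
  i=3: min(200*3^3, 93730) = 5400
  i=4: min(200*3^4, 93730) = 16200
  i=5: min(200*3^5, 93730) = 48600
  i=6: min(200*3^6, 93730) = 93730
  i=7: min(200*3^7, 93730) = 93730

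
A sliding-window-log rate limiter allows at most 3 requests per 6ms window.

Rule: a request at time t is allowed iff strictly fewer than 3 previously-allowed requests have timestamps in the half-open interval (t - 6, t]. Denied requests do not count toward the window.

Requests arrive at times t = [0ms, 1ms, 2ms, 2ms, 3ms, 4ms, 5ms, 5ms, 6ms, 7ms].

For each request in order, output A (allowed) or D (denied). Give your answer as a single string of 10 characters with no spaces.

Tracking allowed requests in the window:
  req#1 t=0ms: ALLOW
  req#2 t=1ms: ALLOW
  req#3 t=2ms: ALLOW
  req#4 t=2ms: DENY
  req#5 t=3ms: DENY
  req#6 t=4ms: DENY
  req#7 t=5ms: DENY
  req#8 t=5ms: DENY
  req#9 t=6ms: ALLOW
  req#10 t=7ms: ALLOW

Answer: AAADDDDDAA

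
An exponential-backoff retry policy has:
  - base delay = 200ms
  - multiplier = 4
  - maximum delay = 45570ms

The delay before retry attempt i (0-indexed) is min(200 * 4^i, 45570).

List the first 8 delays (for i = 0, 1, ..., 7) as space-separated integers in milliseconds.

Answer: 200 800 3200 12800 45570 45570 45570 45570

Derivation:
Computing each delay:
  i=0: min(200*4^0, 45570) = 200
  i=1: min(200*4^1, 45570) = 800
  i=2: min(200*4^2, 45570) = 3200
  i=3: min(200*4^3, 45570) = 12800
  i=4: min(200*4^4, 45570) = 45570
  i=5: min(200*4^5, 45570) = 45570
  i=6: min(200*4^6, 45570) = 45570
  i=7: min(200*4^7, 45570) = 45570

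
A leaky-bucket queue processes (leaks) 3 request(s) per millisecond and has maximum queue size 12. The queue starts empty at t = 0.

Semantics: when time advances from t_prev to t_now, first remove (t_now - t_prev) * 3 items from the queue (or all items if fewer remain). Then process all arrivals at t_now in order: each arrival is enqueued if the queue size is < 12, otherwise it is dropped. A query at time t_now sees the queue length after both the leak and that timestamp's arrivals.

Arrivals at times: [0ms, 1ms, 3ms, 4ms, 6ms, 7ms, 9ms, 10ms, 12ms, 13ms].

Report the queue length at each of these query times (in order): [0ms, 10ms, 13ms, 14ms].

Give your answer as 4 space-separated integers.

Answer: 1 1 1 0

Derivation:
Queue lengths at query times:
  query t=0ms: backlog = 1
  query t=10ms: backlog = 1
  query t=13ms: backlog = 1
  query t=14ms: backlog = 0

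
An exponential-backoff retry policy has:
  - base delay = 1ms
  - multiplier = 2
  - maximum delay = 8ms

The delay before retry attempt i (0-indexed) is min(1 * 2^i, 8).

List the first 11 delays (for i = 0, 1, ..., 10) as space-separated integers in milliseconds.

Answer: 1 2 4 8 8 8 8 8 8 8 8

Derivation:
Computing each delay:
  i=0: min(1*2^0, 8) = 1
  i=1: min(1*2^1, 8) = 2
  i=2: min(1*2^2, 8) = 4
  i=3: min(1*2^3, 8) = 8
  i=4: min(1*2^4, 8) = 8
  i=5: min(1*2^5, 8) = 8
  i=6: min(1*2^6, 8) = 8
  i=7: min(1*2^7, 8) = 8
  i=8: min(1*2^8, 8) = 8
  i=9: min(1*2^9, 8) = 8
  i=10: min(1*2^10, 8) = 8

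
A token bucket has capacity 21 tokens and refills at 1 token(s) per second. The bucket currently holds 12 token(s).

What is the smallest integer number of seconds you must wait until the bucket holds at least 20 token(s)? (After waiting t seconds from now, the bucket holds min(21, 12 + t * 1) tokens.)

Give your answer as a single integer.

Answer: 8

Derivation:
Need 12 + t * 1 >= 20, so t >= 8/1.
Smallest integer t = ceil(8/1) = 8.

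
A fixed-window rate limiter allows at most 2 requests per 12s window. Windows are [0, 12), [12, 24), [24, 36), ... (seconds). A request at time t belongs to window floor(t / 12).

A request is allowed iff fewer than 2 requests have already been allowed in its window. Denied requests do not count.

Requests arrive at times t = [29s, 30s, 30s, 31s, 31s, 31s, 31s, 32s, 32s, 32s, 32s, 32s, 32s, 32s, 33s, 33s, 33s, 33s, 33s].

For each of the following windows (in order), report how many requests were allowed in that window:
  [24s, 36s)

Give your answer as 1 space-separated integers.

Answer: 2

Derivation:
Processing requests:
  req#1 t=29s (window 2): ALLOW
  req#2 t=30s (window 2): ALLOW
  req#3 t=30s (window 2): DENY
  req#4 t=31s (window 2): DENY
  req#5 t=31s (window 2): DENY
  req#6 t=31s (window 2): DENY
  req#7 t=31s (window 2): DENY
  req#8 t=32s (window 2): DENY
  req#9 t=32s (window 2): DENY
  req#10 t=32s (window 2): DENY
  req#11 t=32s (window 2): DENY
  req#12 t=32s (window 2): DENY
  req#13 t=32s (window 2): DENY
  req#14 t=32s (window 2): DENY
  req#15 t=33s (window 2): DENY
  req#16 t=33s (window 2): DENY
  req#17 t=33s (window 2): DENY
  req#18 t=33s (window 2): DENY
  req#19 t=33s (window 2): DENY

Allowed counts by window: 2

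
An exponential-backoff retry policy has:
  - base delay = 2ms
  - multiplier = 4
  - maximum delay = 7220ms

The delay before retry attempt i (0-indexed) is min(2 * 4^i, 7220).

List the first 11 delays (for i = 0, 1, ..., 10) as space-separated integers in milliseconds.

Answer: 2 8 32 128 512 2048 7220 7220 7220 7220 7220

Derivation:
Computing each delay:
  i=0: min(2*4^0, 7220) = 2
  i=1: min(2*4^1, 7220) = 8
  i=2: min(2*4^2, 7220) = 32
  i=3: min(2*4^3, 7220) = 128
  i=4: min(2*4^4, 7220) = 512
  i=5: min(2*4^5, 7220) = 2048
  i=6: min(2*4^6, 7220) = 7220
  i=7: min(2*4^7, 7220) = 7220
  i=8: min(2*4^8, 7220) = 7220
  i=9: min(2*4^9, 7220) = 7220
  i=10: min(2*4^10, 7220) = 7220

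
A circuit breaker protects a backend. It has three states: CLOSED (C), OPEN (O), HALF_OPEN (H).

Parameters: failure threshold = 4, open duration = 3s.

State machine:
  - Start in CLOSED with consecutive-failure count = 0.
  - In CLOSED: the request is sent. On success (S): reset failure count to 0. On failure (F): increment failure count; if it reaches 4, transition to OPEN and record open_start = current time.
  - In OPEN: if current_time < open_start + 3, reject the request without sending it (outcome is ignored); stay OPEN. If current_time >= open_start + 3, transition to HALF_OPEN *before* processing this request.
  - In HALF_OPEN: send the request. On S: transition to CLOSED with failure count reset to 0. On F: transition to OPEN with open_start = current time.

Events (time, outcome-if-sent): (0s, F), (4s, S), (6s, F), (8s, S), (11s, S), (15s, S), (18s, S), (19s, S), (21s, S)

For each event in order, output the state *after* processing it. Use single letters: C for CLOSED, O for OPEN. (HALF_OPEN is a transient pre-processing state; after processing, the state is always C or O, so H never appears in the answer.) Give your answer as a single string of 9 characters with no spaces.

Answer: CCCCCCCCC

Derivation:
State after each event:
  event#1 t=0s outcome=F: state=CLOSED
  event#2 t=4s outcome=S: state=CLOSED
  event#3 t=6s outcome=F: state=CLOSED
  event#4 t=8s outcome=S: state=CLOSED
  event#5 t=11s outcome=S: state=CLOSED
  event#6 t=15s outcome=S: state=CLOSED
  event#7 t=18s outcome=S: state=CLOSED
  event#8 t=19s outcome=S: state=CLOSED
  event#9 t=21s outcome=S: state=CLOSED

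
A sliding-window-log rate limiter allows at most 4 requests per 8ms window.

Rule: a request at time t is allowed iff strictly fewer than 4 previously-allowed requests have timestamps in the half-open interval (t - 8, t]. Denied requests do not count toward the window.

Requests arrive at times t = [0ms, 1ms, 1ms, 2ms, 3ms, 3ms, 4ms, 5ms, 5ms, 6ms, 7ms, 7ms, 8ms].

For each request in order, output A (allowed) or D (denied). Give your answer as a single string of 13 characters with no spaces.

Answer: AAAADDDDDDDDA

Derivation:
Tracking allowed requests in the window:
  req#1 t=0ms: ALLOW
  req#2 t=1ms: ALLOW
  req#3 t=1ms: ALLOW
  req#4 t=2ms: ALLOW
  req#5 t=3ms: DENY
  req#6 t=3ms: DENY
  req#7 t=4ms: DENY
  req#8 t=5ms: DENY
  req#9 t=5ms: DENY
  req#10 t=6ms: DENY
  req#11 t=7ms: DENY
  req#12 t=7ms: DENY
  req#13 t=8ms: ALLOW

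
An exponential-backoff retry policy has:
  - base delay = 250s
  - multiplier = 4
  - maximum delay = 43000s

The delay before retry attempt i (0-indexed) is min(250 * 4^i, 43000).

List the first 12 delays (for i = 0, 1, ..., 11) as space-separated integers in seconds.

Answer: 250 1000 4000 16000 43000 43000 43000 43000 43000 43000 43000 43000

Derivation:
Computing each delay:
  i=0: min(250*4^0, 43000) = 250
  i=1: min(250*4^1, 43000) = 1000
  i=2: min(250*4^2, 43000) = 4000
  i=3: min(250*4^3, 43000) = 16000
  i=4: min(250*4^4, 43000) = 43000
  i=5: min(250*4^5, 43000) = 43000
  i=6: min(250*4^6, 43000) = 43000
  i=7: min(250*4^7, 43000) = 43000
  i=8: min(250*4^8, 43000) = 43000
  i=9: min(250*4^9, 43000) = 43000
  i=10: min(250*4^10, 43000) = 43000
  i=11: min(250*4^11, 43000) = 43000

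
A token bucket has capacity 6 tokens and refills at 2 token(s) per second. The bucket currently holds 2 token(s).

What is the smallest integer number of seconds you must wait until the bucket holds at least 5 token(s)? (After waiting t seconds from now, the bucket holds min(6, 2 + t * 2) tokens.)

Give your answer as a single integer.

Need 2 + t * 2 >= 5, so t >= 3/2.
Smallest integer t = ceil(3/2) = 2.

Answer: 2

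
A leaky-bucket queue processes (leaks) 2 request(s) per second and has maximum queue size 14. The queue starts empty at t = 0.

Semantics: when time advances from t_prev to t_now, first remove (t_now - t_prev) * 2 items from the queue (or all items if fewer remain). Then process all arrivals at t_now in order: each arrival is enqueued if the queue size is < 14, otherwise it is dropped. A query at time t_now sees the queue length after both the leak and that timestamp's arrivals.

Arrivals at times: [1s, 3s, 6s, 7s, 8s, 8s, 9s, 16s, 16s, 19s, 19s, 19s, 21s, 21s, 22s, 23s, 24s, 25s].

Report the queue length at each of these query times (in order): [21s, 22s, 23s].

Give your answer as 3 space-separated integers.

Answer: 2 1 1

Derivation:
Queue lengths at query times:
  query t=21s: backlog = 2
  query t=22s: backlog = 1
  query t=23s: backlog = 1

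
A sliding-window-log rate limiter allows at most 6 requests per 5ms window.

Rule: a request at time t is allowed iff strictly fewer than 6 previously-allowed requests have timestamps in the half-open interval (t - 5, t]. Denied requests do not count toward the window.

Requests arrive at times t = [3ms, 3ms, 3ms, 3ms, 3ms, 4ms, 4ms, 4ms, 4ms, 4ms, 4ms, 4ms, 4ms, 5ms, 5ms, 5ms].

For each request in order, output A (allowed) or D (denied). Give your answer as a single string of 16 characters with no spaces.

Answer: AAAAAADDDDDDDDDD

Derivation:
Tracking allowed requests in the window:
  req#1 t=3ms: ALLOW
  req#2 t=3ms: ALLOW
  req#3 t=3ms: ALLOW
  req#4 t=3ms: ALLOW
  req#5 t=3ms: ALLOW
  req#6 t=4ms: ALLOW
  req#7 t=4ms: DENY
  req#8 t=4ms: DENY
  req#9 t=4ms: DENY
  req#10 t=4ms: DENY
  req#11 t=4ms: DENY
  req#12 t=4ms: DENY
  req#13 t=4ms: DENY
  req#14 t=5ms: DENY
  req#15 t=5ms: DENY
  req#16 t=5ms: DENY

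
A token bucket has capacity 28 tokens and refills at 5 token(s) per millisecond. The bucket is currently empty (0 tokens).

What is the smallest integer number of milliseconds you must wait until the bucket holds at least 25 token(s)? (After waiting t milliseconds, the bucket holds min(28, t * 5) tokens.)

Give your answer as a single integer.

Answer: 5

Derivation:
Need t * 5 >= 25, so t >= 25/5.
Smallest integer t = ceil(25/5) = 5.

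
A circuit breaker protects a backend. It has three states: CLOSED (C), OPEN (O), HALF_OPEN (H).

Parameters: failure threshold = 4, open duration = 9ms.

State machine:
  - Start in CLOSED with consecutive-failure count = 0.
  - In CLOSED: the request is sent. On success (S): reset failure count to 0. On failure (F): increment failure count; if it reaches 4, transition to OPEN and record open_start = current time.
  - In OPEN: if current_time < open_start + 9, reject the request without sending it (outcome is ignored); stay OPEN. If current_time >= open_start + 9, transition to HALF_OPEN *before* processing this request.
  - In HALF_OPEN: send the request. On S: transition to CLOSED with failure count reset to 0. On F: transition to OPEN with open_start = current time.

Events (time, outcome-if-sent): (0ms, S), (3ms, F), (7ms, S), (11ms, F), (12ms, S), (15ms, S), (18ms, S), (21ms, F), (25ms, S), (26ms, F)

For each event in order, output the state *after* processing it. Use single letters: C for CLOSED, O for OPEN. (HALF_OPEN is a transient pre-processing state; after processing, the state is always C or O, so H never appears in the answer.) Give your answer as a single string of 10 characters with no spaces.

Answer: CCCCCCCCCC

Derivation:
State after each event:
  event#1 t=0ms outcome=S: state=CLOSED
  event#2 t=3ms outcome=F: state=CLOSED
  event#3 t=7ms outcome=S: state=CLOSED
  event#4 t=11ms outcome=F: state=CLOSED
  event#5 t=12ms outcome=S: state=CLOSED
  event#6 t=15ms outcome=S: state=CLOSED
  event#7 t=18ms outcome=S: state=CLOSED
  event#8 t=21ms outcome=F: state=CLOSED
  event#9 t=25ms outcome=S: state=CLOSED
  event#10 t=26ms outcome=F: state=CLOSED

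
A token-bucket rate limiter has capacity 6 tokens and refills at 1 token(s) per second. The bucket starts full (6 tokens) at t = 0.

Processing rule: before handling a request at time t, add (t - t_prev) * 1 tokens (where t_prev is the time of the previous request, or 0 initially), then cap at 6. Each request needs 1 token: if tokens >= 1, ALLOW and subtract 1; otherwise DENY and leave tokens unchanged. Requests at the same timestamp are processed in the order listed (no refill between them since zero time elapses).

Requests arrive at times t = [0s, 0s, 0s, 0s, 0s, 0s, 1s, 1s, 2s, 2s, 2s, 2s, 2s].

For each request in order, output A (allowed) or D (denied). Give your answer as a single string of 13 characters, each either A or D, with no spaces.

Simulating step by step:
  req#1 t=0s: ALLOW
  req#2 t=0s: ALLOW
  req#3 t=0s: ALLOW
  req#4 t=0s: ALLOW
  req#5 t=0s: ALLOW
  req#6 t=0s: ALLOW
  req#7 t=1s: ALLOW
  req#8 t=1s: DENY
  req#9 t=2s: ALLOW
  req#10 t=2s: DENY
  req#11 t=2s: DENY
  req#12 t=2s: DENY
  req#13 t=2s: DENY

Answer: AAAAAAADADDDD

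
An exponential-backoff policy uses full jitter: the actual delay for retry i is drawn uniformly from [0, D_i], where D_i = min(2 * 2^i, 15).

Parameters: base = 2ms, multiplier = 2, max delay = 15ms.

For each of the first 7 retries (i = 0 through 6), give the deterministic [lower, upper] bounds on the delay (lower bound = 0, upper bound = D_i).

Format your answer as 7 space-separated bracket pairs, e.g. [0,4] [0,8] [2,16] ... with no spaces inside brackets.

Computing bounds per retry:
  i=0: D_i=min(2*2^0,15)=2, bounds=[0,2]
  i=1: D_i=min(2*2^1,15)=4, bounds=[0,4]
  i=2: D_i=min(2*2^2,15)=8, bounds=[0,8]
  i=3: D_i=min(2*2^3,15)=15, bounds=[0,15]
  i=4: D_i=min(2*2^4,15)=15, bounds=[0,15]
  i=5: D_i=min(2*2^5,15)=15, bounds=[0,15]
  i=6: D_i=min(2*2^6,15)=15, bounds=[0,15]

Answer: [0,2] [0,4] [0,8] [0,15] [0,15] [0,15] [0,15]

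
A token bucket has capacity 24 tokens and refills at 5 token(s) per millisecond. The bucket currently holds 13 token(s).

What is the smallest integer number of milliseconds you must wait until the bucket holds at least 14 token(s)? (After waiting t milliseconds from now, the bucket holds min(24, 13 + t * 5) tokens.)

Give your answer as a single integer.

Need 13 + t * 5 >= 14, so t >= 1/5.
Smallest integer t = ceil(1/5) = 1.

Answer: 1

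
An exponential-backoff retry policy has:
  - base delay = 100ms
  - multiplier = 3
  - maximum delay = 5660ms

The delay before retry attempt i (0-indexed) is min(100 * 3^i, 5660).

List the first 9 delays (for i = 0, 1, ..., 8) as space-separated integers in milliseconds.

Answer: 100 300 900 2700 5660 5660 5660 5660 5660

Derivation:
Computing each delay:
  i=0: min(100*3^0, 5660) = 100
  i=1: min(100*3^1, 5660) = 300
  i=2: min(100*3^2, 5660) = 900
  i=3: min(100*3^3, 5660) = 2700
  i=4: min(100*3^4, 5660) = 5660
  i=5: min(100*3^5, 5660) = 5660
  i=6: min(100*3^6, 5660) = 5660
  i=7: min(100*3^7, 5660) = 5660
  i=8: min(100*3^8, 5660) = 5660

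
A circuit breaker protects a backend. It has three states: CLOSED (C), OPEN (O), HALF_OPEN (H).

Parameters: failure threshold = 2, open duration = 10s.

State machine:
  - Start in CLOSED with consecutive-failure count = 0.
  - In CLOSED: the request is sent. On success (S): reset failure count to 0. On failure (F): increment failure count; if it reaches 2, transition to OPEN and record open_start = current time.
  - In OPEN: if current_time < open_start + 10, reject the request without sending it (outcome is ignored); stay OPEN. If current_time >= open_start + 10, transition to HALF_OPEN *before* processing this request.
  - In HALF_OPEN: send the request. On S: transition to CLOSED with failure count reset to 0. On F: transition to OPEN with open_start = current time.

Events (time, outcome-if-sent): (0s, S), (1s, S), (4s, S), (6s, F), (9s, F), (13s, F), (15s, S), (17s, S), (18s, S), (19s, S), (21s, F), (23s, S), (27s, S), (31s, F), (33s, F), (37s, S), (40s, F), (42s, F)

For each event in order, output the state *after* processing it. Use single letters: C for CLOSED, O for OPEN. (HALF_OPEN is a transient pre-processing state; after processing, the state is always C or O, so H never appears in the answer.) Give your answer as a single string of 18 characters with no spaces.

State after each event:
  event#1 t=0s outcome=S: state=CLOSED
  event#2 t=1s outcome=S: state=CLOSED
  event#3 t=4s outcome=S: state=CLOSED
  event#4 t=6s outcome=F: state=CLOSED
  event#5 t=9s outcome=F: state=OPEN
  event#6 t=13s outcome=F: state=OPEN
  event#7 t=15s outcome=S: state=OPEN
  event#8 t=17s outcome=S: state=OPEN
  event#9 t=18s outcome=S: state=OPEN
  event#10 t=19s outcome=S: state=CLOSED
  event#11 t=21s outcome=F: state=CLOSED
  event#12 t=23s outcome=S: state=CLOSED
  event#13 t=27s outcome=S: state=CLOSED
  event#14 t=31s outcome=F: state=CLOSED
  event#15 t=33s outcome=F: state=OPEN
  event#16 t=37s outcome=S: state=OPEN
  event#17 t=40s outcome=F: state=OPEN
  event#18 t=42s outcome=F: state=OPEN

Answer: CCCCOOOOOCCCCCOOOO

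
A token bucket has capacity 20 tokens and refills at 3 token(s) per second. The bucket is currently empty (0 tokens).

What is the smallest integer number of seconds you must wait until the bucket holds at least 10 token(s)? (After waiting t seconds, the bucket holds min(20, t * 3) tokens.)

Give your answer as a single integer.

Answer: 4

Derivation:
Need t * 3 >= 10, so t >= 10/3.
Smallest integer t = ceil(10/3) = 4.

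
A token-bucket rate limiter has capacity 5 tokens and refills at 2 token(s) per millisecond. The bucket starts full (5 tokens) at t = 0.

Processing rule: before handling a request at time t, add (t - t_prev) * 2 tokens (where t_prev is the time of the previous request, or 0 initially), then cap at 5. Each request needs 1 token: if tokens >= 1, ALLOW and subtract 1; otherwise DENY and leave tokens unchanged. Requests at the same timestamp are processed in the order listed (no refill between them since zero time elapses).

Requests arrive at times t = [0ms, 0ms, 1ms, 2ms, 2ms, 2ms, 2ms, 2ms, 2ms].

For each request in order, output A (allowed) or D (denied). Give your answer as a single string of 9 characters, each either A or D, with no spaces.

Simulating step by step:
  req#1 t=0ms: ALLOW
  req#2 t=0ms: ALLOW
  req#3 t=1ms: ALLOW
  req#4 t=2ms: ALLOW
  req#5 t=2ms: ALLOW
  req#6 t=2ms: ALLOW
  req#7 t=2ms: ALLOW
  req#8 t=2ms: ALLOW
  req#9 t=2ms: DENY

Answer: AAAAAAAAD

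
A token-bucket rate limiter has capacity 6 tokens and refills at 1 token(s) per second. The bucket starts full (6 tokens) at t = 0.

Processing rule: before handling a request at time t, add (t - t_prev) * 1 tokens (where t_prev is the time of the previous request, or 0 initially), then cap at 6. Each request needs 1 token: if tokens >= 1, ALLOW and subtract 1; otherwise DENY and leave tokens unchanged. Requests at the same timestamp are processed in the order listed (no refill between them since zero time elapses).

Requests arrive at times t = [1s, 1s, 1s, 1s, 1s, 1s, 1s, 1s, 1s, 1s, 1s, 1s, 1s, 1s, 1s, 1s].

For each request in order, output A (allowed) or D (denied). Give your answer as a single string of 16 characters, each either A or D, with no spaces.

Simulating step by step:
  req#1 t=1s: ALLOW
  req#2 t=1s: ALLOW
  req#3 t=1s: ALLOW
  req#4 t=1s: ALLOW
  req#5 t=1s: ALLOW
  req#6 t=1s: ALLOW
  req#7 t=1s: DENY
  req#8 t=1s: DENY
  req#9 t=1s: DENY
  req#10 t=1s: DENY
  req#11 t=1s: DENY
  req#12 t=1s: DENY
  req#13 t=1s: DENY
  req#14 t=1s: DENY
  req#15 t=1s: DENY
  req#16 t=1s: DENY

Answer: AAAAAADDDDDDDDDD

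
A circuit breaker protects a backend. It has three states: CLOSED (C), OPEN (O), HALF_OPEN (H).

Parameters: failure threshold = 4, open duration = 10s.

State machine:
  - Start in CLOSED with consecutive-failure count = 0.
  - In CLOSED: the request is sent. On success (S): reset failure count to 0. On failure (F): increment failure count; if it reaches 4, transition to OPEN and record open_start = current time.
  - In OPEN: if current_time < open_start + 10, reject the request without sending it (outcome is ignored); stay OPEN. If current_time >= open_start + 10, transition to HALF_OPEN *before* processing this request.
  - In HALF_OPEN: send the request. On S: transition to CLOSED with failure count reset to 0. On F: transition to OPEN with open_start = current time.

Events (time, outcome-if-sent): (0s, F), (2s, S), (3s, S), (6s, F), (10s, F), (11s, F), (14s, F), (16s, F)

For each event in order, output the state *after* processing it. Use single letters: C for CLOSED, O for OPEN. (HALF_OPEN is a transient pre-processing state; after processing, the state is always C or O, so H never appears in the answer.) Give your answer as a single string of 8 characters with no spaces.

Answer: CCCCCCOO

Derivation:
State after each event:
  event#1 t=0s outcome=F: state=CLOSED
  event#2 t=2s outcome=S: state=CLOSED
  event#3 t=3s outcome=S: state=CLOSED
  event#4 t=6s outcome=F: state=CLOSED
  event#5 t=10s outcome=F: state=CLOSED
  event#6 t=11s outcome=F: state=CLOSED
  event#7 t=14s outcome=F: state=OPEN
  event#8 t=16s outcome=F: state=OPEN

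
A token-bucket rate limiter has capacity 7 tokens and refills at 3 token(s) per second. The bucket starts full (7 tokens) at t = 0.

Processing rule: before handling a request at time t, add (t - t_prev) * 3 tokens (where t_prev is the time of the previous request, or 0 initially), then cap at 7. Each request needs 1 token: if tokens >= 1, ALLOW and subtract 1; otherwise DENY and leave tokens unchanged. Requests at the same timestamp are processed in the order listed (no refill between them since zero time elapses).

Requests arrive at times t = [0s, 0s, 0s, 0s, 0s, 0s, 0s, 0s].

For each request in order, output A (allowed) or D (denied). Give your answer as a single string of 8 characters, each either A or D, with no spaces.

Answer: AAAAAAAD

Derivation:
Simulating step by step:
  req#1 t=0s: ALLOW
  req#2 t=0s: ALLOW
  req#3 t=0s: ALLOW
  req#4 t=0s: ALLOW
  req#5 t=0s: ALLOW
  req#6 t=0s: ALLOW
  req#7 t=0s: ALLOW
  req#8 t=0s: DENY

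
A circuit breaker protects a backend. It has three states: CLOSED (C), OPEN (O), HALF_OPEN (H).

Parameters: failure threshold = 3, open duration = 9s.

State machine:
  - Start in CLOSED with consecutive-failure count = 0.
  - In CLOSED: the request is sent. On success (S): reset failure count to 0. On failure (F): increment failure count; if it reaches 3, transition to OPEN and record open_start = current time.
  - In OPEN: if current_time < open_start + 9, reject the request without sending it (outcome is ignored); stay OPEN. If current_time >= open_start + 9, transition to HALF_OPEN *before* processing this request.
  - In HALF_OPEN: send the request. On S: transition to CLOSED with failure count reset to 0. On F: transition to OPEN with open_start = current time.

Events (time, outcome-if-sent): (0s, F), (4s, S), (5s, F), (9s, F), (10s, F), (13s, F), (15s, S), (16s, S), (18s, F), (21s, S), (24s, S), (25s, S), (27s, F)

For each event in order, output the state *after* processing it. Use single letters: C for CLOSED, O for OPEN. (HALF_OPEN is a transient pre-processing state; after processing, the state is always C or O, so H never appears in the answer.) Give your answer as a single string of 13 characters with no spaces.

Answer: CCCCOOOOOCCCC

Derivation:
State after each event:
  event#1 t=0s outcome=F: state=CLOSED
  event#2 t=4s outcome=S: state=CLOSED
  event#3 t=5s outcome=F: state=CLOSED
  event#4 t=9s outcome=F: state=CLOSED
  event#5 t=10s outcome=F: state=OPEN
  event#6 t=13s outcome=F: state=OPEN
  event#7 t=15s outcome=S: state=OPEN
  event#8 t=16s outcome=S: state=OPEN
  event#9 t=18s outcome=F: state=OPEN
  event#10 t=21s outcome=S: state=CLOSED
  event#11 t=24s outcome=S: state=CLOSED
  event#12 t=25s outcome=S: state=CLOSED
  event#13 t=27s outcome=F: state=CLOSED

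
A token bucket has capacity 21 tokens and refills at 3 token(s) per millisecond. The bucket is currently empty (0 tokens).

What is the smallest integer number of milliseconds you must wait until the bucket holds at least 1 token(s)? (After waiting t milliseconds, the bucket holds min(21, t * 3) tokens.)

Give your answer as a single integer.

Answer: 1

Derivation:
Need t * 3 >= 1, so t >= 1/3.
Smallest integer t = ceil(1/3) = 1.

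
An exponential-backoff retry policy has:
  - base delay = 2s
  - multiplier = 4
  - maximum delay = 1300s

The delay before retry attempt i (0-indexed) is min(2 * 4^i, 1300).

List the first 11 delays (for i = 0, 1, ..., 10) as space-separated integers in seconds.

Answer: 2 8 32 128 512 1300 1300 1300 1300 1300 1300

Derivation:
Computing each delay:
  i=0: min(2*4^0, 1300) = 2
  i=1: min(2*4^1, 1300) = 8
  i=2: min(2*4^2, 1300) = 32
  i=3: min(2*4^3, 1300) = 128
  i=4: min(2*4^4, 1300) = 512
  i=5: min(2*4^5, 1300) = 1300
  i=6: min(2*4^6, 1300) = 1300
  i=7: min(2*4^7, 1300) = 1300
  i=8: min(2*4^8, 1300) = 1300
  i=9: min(2*4^9, 1300) = 1300
  i=10: min(2*4^10, 1300) = 1300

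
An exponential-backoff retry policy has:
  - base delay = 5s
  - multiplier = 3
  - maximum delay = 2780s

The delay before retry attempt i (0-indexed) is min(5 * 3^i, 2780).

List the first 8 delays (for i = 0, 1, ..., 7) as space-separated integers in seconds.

Computing each delay:
  i=0: min(5*3^0, 2780) = 5
  i=1: min(5*3^1, 2780) = 15
  i=2: min(5*3^2, 2780) = 45
  i=3: min(5*3^3, 2780) = 135
  i=4: min(5*3^4, 2780) = 405
  i=5: min(5*3^5, 2780) = 1215
  i=6: min(5*3^6, 2780) = 2780
  i=7: min(5*3^7, 2780) = 2780

Answer: 5 15 45 135 405 1215 2780 2780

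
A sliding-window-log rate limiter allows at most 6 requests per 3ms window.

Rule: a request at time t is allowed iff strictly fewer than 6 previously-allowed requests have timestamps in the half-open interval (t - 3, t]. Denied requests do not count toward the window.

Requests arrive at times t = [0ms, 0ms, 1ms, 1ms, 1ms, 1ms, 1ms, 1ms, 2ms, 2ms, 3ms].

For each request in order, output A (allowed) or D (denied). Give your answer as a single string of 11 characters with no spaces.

Tracking allowed requests in the window:
  req#1 t=0ms: ALLOW
  req#2 t=0ms: ALLOW
  req#3 t=1ms: ALLOW
  req#4 t=1ms: ALLOW
  req#5 t=1ms: ALLOW
  req#6 t=1ms: ALLOW
  req#7 t=1ms: DENY
  req#8 t=1ms: DENY
  req#9 t=2ms: DENY
  req#10 t=2ms: DENY
  req#11 t=3ms: ALLOW

Answer: AAAAAADDDDA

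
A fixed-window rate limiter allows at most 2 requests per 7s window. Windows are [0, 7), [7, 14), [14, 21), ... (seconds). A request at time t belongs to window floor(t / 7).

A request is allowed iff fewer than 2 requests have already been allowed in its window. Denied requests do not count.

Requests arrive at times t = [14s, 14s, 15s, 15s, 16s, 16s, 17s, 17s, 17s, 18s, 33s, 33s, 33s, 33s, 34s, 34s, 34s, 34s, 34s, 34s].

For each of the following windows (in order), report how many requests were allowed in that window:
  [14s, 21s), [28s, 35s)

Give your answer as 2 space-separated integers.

Processing requests:
  req#1 t=14s (window 2): ALLOW
  req#2 t=14s (window 2): ALLOW
  req#3 t=15s (window 2): DENY
  req#4 t=15s (window 2): DENY
  req#5 t=16s (window 2): DENY
  req#6 t=16s (window 2): DENY
  req#7 t=17s (window 2): DENY
  req#8 t=17s (window 2): DENY
  req#9 t=17s (window 2): DENY
  req#10 t=18s (window 2): DENY
  req#11 t=33s (window 4): ALLOW
  req#12 t=33s (window 4): ALLOW
  req#13 t=33s (window 4): DENY
  req#14 t=33s (window 4): DENY
  req#15 t=34s (window 4): DENY
  req#16 t=34s (window 4): DENY
  req#17 t=34s (window 4): DENY
  req#18 t=34s (window 4): DENY
  req#19 t=34s (window 4): DENY
  req#20 t=34s (window 4): DENY

Allowed counts by window: 2 2

Answer: 2 2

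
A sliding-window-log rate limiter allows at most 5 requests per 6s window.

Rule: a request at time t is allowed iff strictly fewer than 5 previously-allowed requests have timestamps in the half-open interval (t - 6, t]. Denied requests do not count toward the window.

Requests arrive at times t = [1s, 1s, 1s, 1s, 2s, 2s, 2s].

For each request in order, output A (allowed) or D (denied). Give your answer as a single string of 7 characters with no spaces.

Answer: AAAAADD

Derivation:
Tracking allowed requests in the window:
  req#1 t=1s: ALLOW
  req#2 t=1s: ALLOW
  req#3 t=1s: ALLOW
  req#4 t=1s: ALLOW
  req#5 t=2s: ALLOW
  req#6 t=2s: DENY
  req#7 t=2s: DENY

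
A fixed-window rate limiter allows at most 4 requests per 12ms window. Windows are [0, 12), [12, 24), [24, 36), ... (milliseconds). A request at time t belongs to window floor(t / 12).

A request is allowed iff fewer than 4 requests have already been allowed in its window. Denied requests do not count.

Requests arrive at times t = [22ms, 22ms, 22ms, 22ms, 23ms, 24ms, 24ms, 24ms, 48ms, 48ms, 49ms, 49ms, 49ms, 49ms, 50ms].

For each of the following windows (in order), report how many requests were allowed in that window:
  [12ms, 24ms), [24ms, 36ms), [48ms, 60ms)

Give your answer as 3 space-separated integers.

Processing requests:
  req#1 t=22ms (window 1): ALLOW
  req#2 t=22ms (window 1): ALLOW
  req#3 t=22ms (window 1): ALLOW
  req#4 t=22ms (window 1): ALLOW
  req#5 t=23ms (window 1): DENY
  req#6 t=24ms (window 2): ALLOW
  req#7 t=24ms (window 2): ALLOW
  req#8 t=24ms (window 2): ALLOW
  req#9 t=48ms (window 4): ALLOW
  req#10 t=48ms (window 4): ALLOW
  req#11 t=49ms (window 4): ALLOW
  req#12 t=49ms (window 4): ALLOW
  req#13 t=49ms (window 4): DENY
  req#14 t=49ms (window 4): DENY
  req#15 t=50ms (window 4): DENY

Allowed counts by window: 4 3 4

Answer: 4 3 4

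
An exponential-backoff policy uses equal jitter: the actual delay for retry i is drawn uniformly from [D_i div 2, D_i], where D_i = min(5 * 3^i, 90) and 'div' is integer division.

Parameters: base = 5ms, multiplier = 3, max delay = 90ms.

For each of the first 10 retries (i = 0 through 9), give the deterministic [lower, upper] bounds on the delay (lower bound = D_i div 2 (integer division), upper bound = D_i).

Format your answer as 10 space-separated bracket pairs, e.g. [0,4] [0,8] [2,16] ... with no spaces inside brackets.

Computing bounds per retry:
  i=0: D_i=min(5*3^0,90)=5, bounds=[2,5]
  i=1: D_i=min(5*3^1,90)=15, bounds=[7,15]
  i=2: D_i=min(5*3^2,90)=45, bounds=[22,45]
  i=3: D_i=min(5*3^3,90)=90, bounds=[45,90]
  i=4: D_i=min(5*3^4,90)=90, bounds=[45,90]
  i=5: D_i=min(5*3^5,90)=90, bounds=[45,90]
  i=6: D_i=min(5*3^6,90)=90, bounds=[45,90]
  i=7: D_i=min(5*3^7,90)=90, bounds=[45,90]
  i=8: D_i=min(5*3^8,90)=90, bounds=[45,90]
  i=9: D_i=min(5*3^9,90)=90, bounds=[45,90]

Answer: [2,5] [7,15] [22,45] [45,90] [45,90] [45,90] [45,90] [45,90] [45,90] [45,90]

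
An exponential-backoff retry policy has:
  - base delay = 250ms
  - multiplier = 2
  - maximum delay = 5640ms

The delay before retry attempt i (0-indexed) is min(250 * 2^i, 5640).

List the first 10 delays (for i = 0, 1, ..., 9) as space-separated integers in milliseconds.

Answer: 250 500 1000 2000 4000 5640 5640 5640 5640 5640

Derivation:
Computing each delay:
  i=0: min(250*2^0, 5640) = 250
  i=1: min(250*2^1, 5640) = 500
  i=2: min(250*2^2, 5640) = 1000
  i=3: min(250*2^3, 5640) = 2000
  i=4: min(250*2^4, 5640) = 4000
  i=5: min(250*2^5, 5640) = 5640
  i=6: min(250*2^6, 5640) = 5640
  i=7: min(250*2^7, 5640) = 5640
  i=8: min(250*2^8, 5640) = 5640
  i=9: min(250*2^9, 5640) = 5640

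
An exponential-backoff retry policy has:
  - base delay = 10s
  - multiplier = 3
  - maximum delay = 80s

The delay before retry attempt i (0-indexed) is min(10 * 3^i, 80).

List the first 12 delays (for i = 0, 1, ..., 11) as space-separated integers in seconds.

Answer: 10 30 80 80 80 80 80 80 80 80 80 80

Derivation:
Computing each delay:
  i=0: min(10*3^0, 80) = 10
  i=1: min(10*3^1, 80) = 30
  i=2: min(10*3^2, 80) = 80
  i=3: min(10*3^3, 80) = 80
  i=4: min(10*3^4, 80) = 80
  i=5: min(10*3^5, 80) = 80
  i=6: min(10*3^6, 80) = 80
  i=7: min(10*3^7, 80) = 80
  i=8: min(10*3^8, 80) = 80
  i=9: min(10*3^9, 80) = 80
  i=10: min(10*3^10, 80) = 80
  i=11: min(10*3^11, 80) = 80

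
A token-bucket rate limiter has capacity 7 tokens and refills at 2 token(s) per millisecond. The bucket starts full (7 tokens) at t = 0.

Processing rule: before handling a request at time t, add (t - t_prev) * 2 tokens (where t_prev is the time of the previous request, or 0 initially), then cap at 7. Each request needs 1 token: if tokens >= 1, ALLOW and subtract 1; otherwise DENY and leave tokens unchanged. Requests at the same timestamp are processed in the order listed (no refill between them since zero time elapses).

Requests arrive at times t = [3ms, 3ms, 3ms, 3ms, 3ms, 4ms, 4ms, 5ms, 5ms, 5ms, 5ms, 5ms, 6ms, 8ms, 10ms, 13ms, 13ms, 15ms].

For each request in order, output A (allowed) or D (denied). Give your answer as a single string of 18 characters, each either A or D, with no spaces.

Answer: AAAAAAAAAAADAAAAAA

Derivation:
Simulating step by step:
  req#1 t=3ms: ALLOW
  req#2 t=3ms: ALLOW
  req#3 t=3ms: ALLOW
  req#4 t=3ms: ALLOW
  req#5 t=3ms: ALLOW
  req#6 t=4ms: ALLOW
  req#7 t=4ms: ALLOW
  req#8 t=5ms: ALLOW
  req#9 t=5ms: ALLOW
  req#10 t=5ms: ALLOW
  req#11 t=5ms: ALLOW
  req#12 t=5ms: DENY
  req#13 t=6ms: ALLOW
  req#14 t=8ms: ALLOW
  req#15 t=10ms: ALLOW
  req#16 t=13ms: ALLOW
  req#17 t=13ms: ALLOW
  req#18 t=15ms: ALLOW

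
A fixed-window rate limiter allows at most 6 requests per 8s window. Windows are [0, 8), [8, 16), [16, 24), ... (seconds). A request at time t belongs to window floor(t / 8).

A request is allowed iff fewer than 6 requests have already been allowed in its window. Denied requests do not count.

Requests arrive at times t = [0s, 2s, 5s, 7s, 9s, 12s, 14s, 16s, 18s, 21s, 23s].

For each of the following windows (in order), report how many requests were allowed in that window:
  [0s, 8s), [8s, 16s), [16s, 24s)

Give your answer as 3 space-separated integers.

Answer: 4 3 4

Derivation:
Processing requests:
  req#1 t=0s (window 0): ALLOW
  req#2 t=2s (window 0): ALLOW
  req#3 t=5s (window 0): ALLOW
  req#4 t=7s (window 0): ALLOW
  req#5 t=9s (window 1): ALLOW
  req#6 t=12s (window 1): ALLOW
  req#7 t=14s (window 1): ALLOW
  req#8 t=16s (window 2): ALLOW
  req#9 t=18s (window 2): ALLOW
  req#10 t=21s (window 2): ALLOW
  req#11 t=23s (window 2): ALLOW

Allowed counts by window: 4 3 4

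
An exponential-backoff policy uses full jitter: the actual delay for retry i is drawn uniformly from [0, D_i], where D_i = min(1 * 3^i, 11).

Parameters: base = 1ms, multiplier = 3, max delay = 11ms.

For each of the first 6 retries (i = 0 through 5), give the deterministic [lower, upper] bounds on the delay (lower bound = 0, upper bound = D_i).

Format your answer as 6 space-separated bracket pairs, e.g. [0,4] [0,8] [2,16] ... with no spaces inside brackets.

Answer: [0,1] [0,3] [0,9] [0,11] [0,11] [0,11]

Derivation:
Computing bounds per retry:
  i=0: D_i=min(1*3^0,11)=1, bounds=[0,1]
  i=1: D_i=min(1*3^1,11)=3, bounds=[0,3]
  i=2: D_i=min(1*3^2,11)=9, bounds=[0,9]
  i=3: D_i=min(1*3^3,11)=11, bounds=[0,11]
  i=4: D_i=min(1*3^4,11)=11, bounds=[0,11]
  i=5: D_i=min(1*3^5,11)=11, bounds=[0,11]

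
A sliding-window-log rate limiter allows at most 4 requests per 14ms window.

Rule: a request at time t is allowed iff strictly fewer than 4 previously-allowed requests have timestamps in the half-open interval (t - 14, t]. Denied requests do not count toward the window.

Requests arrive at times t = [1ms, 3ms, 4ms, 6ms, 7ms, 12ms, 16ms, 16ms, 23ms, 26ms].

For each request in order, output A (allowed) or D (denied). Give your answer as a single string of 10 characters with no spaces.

Answer: AAAADDADAA

Derivation:
Tracking allowed requests in the window:
  req#1 t=1ms: ALLOW
  req#2 t=3ms: ALLOW
  req#3 t=4ms: ALLOW
  req#4 t=6ms: ALLOW
  req#5 t=7ms: DENY
  req#6 t=12ms: DENY
  req#7 t=16ms: ALLOW
  req#8 t=16ms: DENY
  req#9 t=23ms: ALLOW
  req#10 t=26ms: ALLOW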